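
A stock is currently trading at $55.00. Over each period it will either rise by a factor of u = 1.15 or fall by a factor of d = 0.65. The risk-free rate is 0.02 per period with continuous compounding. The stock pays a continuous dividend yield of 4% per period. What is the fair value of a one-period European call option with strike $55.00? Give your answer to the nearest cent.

Per-period risk-free factor R = e^0.02 = 1.0202; dividend-adjusted growth = e^(0.02−0.04) = 0.9802.
Risk-neutral probability p = (0.9802 − 0.65)/(1.15 − 0.65) = 0.3302/0.5000 = 0.6604
Terminal stock prices: S_u = 63.25, S_d = 35.75
Terminal payoffs (S − K): max(8.25, 0) = 8.25, max(-19.25, 0) = 0
Node 0 (S = 55): V_0 = e^(−0.02)·[0.6604·8.2500 + 0.3396·0.0000] = 5.3404

$5.34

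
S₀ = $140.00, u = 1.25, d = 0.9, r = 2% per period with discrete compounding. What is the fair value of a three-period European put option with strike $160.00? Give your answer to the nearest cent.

Risk-neutral probability p = (1 + 0.02 − 0.9)/(1.25 − 0.9) = 0.1200/0.3500 = 0.3429
Terminal stock prices: S_uuu = 273.4, S_uud = 196.9, S_udd = 141.8, S_ddd = 102.1
Terminal payoffs (K − S): max(-113.4, 0) = 0, max(-36.88, 0) = 0, max(18.25, 0) = 18.25, max(57.94, 0) = 57.94
Node uu (S = 218.8): V_uu = 1/1.02·[0.3429·0.0000 + 0.6571·0.0000] = 0.0000
Node ud (S = 157.5): V_ud = 1/1.02·[0.3429·0.0000 + 0.6571·18.2500] = 11.7577
Node dd (S = 113.4): V_dd = 1/1.02·[0.3429·18.2500 + 0.6571·57.9400] = 43.4627
Node u (S = 175): V_u = 1/1.02·[0.3429·0.0000 + 0.6571·11.7577] = 7.5750
Node d (S = 126): V_d = 1/1.02·[0.3429·11.7577 + 0.6571·43.4627] = 31.9534
Node 0 (S = 140): V_0 = 1/1.02·[0.3429·7.5750 + 0.6571·31.9534] = 23.1324

$23.13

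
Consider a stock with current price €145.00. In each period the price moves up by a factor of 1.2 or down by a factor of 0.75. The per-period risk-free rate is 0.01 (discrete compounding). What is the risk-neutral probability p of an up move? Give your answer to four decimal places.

p = 0.5778

Risk-neutral probability p = (1 + 0.01 − 0.75)/(1.2 − 0.75) = 0.2600/0.4500 = 0.5778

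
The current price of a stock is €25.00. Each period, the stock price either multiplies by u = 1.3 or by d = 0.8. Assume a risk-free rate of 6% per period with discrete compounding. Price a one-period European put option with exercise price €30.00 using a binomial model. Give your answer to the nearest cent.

€4.53

Risk-neutral probability p = (1 + 0.06 − 0.8)/(1.3 − 0.8) = 0.2600/0.5000 = 0.5200
Terminal stock prices: S_u = 32.5, S_d = 20
Terminal payoffs (K − S): max(-2.5, 0) = 0, max(10, 0) = 10
Node 0 (S = 25): V_0 = 1/1.06·[0.5200·0.0000 + 0.4800·10.0000] = 4.5283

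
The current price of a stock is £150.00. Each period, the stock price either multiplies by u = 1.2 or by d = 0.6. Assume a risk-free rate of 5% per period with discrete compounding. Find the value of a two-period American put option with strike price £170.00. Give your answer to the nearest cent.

Risk-neutral probability p = (1 + 0.05 − 0.6)/(1.2 − 0.6) = 0.4500/0.6000 = 0.7500
Terminal stock prices: S_uu = 216, S_ud = 108, S_dd = 54
Terminal payoffs (K − S): max(-46, 0) = 0, max(62, 0) = 62, max(116, 0) = 116
Node u (S = 180): continuation = 1/1.05·[0.7500·0.0000 + 0.2500·62.0000] = 14.7619; exercise value = 0.0000 ≤ continuation, so V_u = 14.7619
Node d (S = 90): continuation = 1/1.05·[0.7500·62.0000 + 0.2500·116.0000] = 71.9048; exercise value = 80.0000 > continuation, so V_d = 80.0000 (exercise)
Node 0 (S = 150): continuation = 1/1.05·[0.7500·14.7619 + 0.2500·80.0000] = 29.5918; exercise value = 20.0000 ≤ continuation, so V_0 = 29.5918

£29.59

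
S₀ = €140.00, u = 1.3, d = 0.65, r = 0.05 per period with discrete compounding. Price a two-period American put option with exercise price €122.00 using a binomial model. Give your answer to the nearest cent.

Risk-neutral probability p = (1 + 0.05 − 0.65)/(1.3 − 0.65) = 0.4000/0.6500 = 0.6154
Terminal stock prices: S_uu = 236.6, S_ud = 118.3, S_dd = 59.15
Terminal payoffs (K − S): max(-114.6, 0) = 0, max(3.7, 0) = 3.7, max(62.85, 0) = 62.85
Node u (S = 182): continuation = 1/1.05·[0.6154·0.0000 + 0.3846·3.7000] = 1.3553; exercise value = 0.0000 ≤ continuation, so V_u = 1.3553
Node d (S = 91): continuation = 1/1.05·[0.6154·3.7000 + 0.3846·62.8500] = 25.1905; exercise value = 31.0000 > continuation, so V_d = 31.0000 (exercise)
Node 0 (S = 140): continuation = 1/1.05·[0.6154·1.3553 + 0.3846·31.0000] = 12.1496; exercise value = 0.0000 ≤ continuation, so V_0 = 12.1496

€12.15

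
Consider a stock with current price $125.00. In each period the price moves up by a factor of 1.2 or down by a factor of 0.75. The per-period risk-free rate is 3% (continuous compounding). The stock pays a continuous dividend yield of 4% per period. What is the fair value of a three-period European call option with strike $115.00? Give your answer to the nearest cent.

Per-period risk-free factor R = e^0.03 = 1.0305; dividend-adjusted growth = e^(0.03−0.04) = 0.9900.
Risk-neutral probability p = (0.9900 − 0.75)/(1.2 − 0.75) = 0.2400/0.4500 = 0.5334
Terminal stock prices: S_uuu = 216, S_uud = 135, S_udd = 84.38, S_ddd = 52.73
Terminal payoffs (S − K): max(101, 0) = 101, max(20, 0) = 20, max(-30.62, 0) = 0, max(-62.27, 0) = 0
Node uu (S = 180): V_uu = e^(−0.03)·[0.5334·101.0000 + 0.4666·20.0000] = 61.3409
Node ud (S = 112.5): V_ud = e^(−0.03)·[0.5334·20.0000 + 0.4666·0.0000] = 10.3536
Node dd (S = 70.31): V_dd = e^(−0.03)·[0.5334·0.0000 + 0.4666·0.0000] = 0.0000
Node u (S = 150): V_u = e^(−0.03)·[0.5334·61.3409 + 0.4666·10.3536] = 36.4426
Node d (S = 93.75): V_d = e^(−0.03)·[0.5334·10.3536 + 0.4666·0.0000] = 5.3598
Node 0 (S = 125): V_0 = e^(−0.03)·[0.5334·36.4426 + 0.4666·5.3598] = 21.2923

$21.29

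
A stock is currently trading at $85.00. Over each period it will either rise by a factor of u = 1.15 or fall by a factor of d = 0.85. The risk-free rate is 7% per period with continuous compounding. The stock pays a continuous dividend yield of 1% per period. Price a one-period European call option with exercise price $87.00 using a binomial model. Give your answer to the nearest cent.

$7.08

Per-period risk-free factor R = e^0.07 = 1.0725; dividend-adjusted growth = e^(0.07−0.01) = 1.0618.
Risk-neutral probability p = (1.0618 − 0.85)/(1.15 − 0.85) = 0.2118/0.3000 = 0.7061
Terminal stock prices: S_u = 97.75, S_d = 72.25
Terminal payoffs (S − K): max(10.75, 0) = 10.75, max(-14.75, 0) = 0
Node 0 (S = 85): V_0 = e^(−0.07)·[0.7061·10.7500 + 0.2939·0.0000] = 7.0776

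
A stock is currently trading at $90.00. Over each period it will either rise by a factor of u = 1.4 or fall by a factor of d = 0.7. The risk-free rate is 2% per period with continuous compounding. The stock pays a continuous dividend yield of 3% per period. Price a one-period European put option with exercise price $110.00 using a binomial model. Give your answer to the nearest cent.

Per-period risk-free factor R = e^0.02 = 1.0202; dividend-adjusted growth = e^(0.02−0.03) = 0.9900.
Risk-neutral probability p = (0.9900 − 0.7)/(1.4 − 0.7) = 0.2900/0.7000 = 0.4144
Terminal stock prices: S_u = 126, S_d = 63
Terminal payoffs (K − S): max(-16, 0) = 0, max(47, 0) = 47
Node 0 (S = 90): V_0 = e^(−0.02)·[0.4144·0.0000 + 0.5856·47.0000] = 26.9802

$26.98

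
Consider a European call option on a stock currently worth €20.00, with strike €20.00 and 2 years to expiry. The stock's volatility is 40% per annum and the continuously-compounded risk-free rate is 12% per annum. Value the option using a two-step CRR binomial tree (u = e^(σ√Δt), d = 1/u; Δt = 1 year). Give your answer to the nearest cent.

€5.97

CRR parameters: u = e^(σ√Δt) = e^(0.4·√1) = 1.4918, d = 1/u = 0.6703
Per-period rate: rΔt = 0.12·1 = 0.12, so R = e^0.12 = 1.1275
Risk-neutral probability p = (e^0.12 − 0.6703)/(1.4918 − 0.6703) = 0.4572/0.8215 = 0.5565
Terminal stock prices: S_uu = 44.51, S_ud = 20, S_dd = 8.987
Terminal payoffs (S − K): max(24.51, 0) = 24.51, max(0, 0) = 0, max(-11.01, 0) = 0
Node u (S = 29.84): V_u = e^(−0.12)·[0.5565·24.5108 + 0.4435·0.0000] = 12.0981
Node d (S = 13.41): V_d = e^(−0.12)·[0.5565·0.0000 + 0.4435·0.0000] = 0.0000
Node 0 (S = 20): V_0 = e^(−0.12)·[0.5565·12.0981 + 0.4435·0.0000] = 5.9714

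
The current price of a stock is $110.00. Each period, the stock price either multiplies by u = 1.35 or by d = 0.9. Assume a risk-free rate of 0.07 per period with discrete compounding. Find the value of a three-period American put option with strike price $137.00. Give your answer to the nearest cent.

Risk-neutral probability p = (1 + 0.07 − 0.9)/(1.35 − 0.9) = 0.1700/0.4500 = 0.3778
Terminal stock prices: S_uuu = 270.6, S_uud = 180.4, S_udd = 120.3, S_ddd = 80.19
Terminal payoffs (K − S): max(-133.6, 0) = 0, max(-43.43, 0) = 0, max(16.71, 0) = 16.71, max(56.81, 0) = 56.81
Node uu (S = 200.5): continuation = 1/1.07·[0.3778·0.0000 + 0.6222·0.0000] = 0.0000; exercise value = 0.0000 ≤ continuation, so V_uu = 0.0000
Node ud (S = 133.7): continuation = 1/1.07·[0.3778·0.0000 + 0.6222·16.7150] = 9.7200; exercise value = 3.3500 ≤ continuation, so V_ud = 9.7200
Node dd (S = 89.1): continuation = 1/1.07·[0.3778·16.7150 + 0.6222·56.8100] = 38.9374; exercise value = 47.9000 > continuation, so V_dd = 47.9000 (exercise)
Node u (S = 148.5): continuation = 1/1.07·[0.3778·0.0000 + 0.6222·9.7200] = 5.6524; exercise value = 0.0000 ≤ continuation, so V_u = 5.6524
Node d (S = 99): continuation = 1/1.07·[0.3778·9.7200 + 0.6222·47.9000] = 31.2864; exercise value = 38.0000 > continuation, so V_d = 38.0000 (exercise)
Node 0 (S = 110): continuation = 1/1.07·[0.3778·5.6524 + 0.6222·38.0000] = 24.0933; exercise value = 27.0000 > continuation, so V_0 = 27.0000 (exercise)

$27.00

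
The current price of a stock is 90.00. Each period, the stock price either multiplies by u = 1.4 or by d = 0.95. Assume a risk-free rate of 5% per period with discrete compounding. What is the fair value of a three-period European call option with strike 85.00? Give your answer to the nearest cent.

19.76

Risk-neutral probability p = (1 + 0.05 − 0.95)/(1.4 − 0.95) = 0.1000/0.4500 = 0.2222
Terminal stock prices: S_uuu = 247, S_uud = 167.6, S_udd = 113.7, S_ddd = 77.16
Terminal payoffs (S − K): max(162, 0) = 162, max(82.58, 0) = 82.58, max(28.71, 0) = 28.71, max(-7.836, 0) = 0
Node uu (S = 176.4): V_uu = 1/1.05·[0.2222·161.9600 + 0.7778·82.5800] = 95.4476
Node ud (S = 119.7): V_ud = 1/1.05·[0.2222·82.5800 + 0.7778·28.7150] = 38.7476
Node dd (S = 81.22): V_dd = 1/1.05·[0.2222·28.7150 + 0.7778·0.0000] = 6.0772
Node u (S = 126): V_u = 1/1.05·[0.2222·95.4476 + 0.7778·38.7476] = 48.9025
Node d (S = 85.5): V_d = 1/1.05·[0.2222·38.7476 + 0.7778·6.0772] = 12.7022
Node 0 (S = 90): V_0 = 1/1.05·[0.2222·48.9025 + 0.7778·12.7022] = 19.7588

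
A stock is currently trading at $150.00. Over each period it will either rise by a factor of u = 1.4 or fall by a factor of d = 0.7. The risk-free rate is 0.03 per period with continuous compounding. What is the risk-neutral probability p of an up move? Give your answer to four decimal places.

p = 0.4721

Risk-neutral probability p = (e^0.03 − 0.7)/(1.4 − 0.7) = 0.3305/0.7000 = 0.4721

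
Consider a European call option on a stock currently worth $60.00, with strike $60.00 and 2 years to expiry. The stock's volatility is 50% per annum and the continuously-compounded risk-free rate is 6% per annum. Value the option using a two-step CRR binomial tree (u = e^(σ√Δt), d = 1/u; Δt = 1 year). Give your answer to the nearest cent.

CRR parameters: u = e^(σ√Δt) = e^(0.5·√1) = 1.6487, d = 1/u = 0.6065
Per-period rate: rΔt = 0.06·1 = 0.06, so R = e^0.06 = 1.0618
Risk-neutral probability p = (e^0.06 − 0.6065)/(1.6487 − 0.6065) = 0.4553/1.0422 = 0.4369
Terminal stock prices: S_uu = 163.1, S_ud = 60, S_dd = 22.07
Terminal payoffs (S − K): max(103.1, 0) = 103.1, max(0, 0) = 0, max(-37.93, 0) = 0
Node u (S = 98.92): V_u = e^(−0.06)·[0.4369·103.0969 + 0.5631·0.0000] = 42.4174
Node d (S = 36.39): V_d = e^(−0.06)·[0.4369·0.0000 + 0.5631·0.0000] = 0.0000
Node 0 (S = 60): V_0 = e^(−0.06)·[0.4369·42.4174 + 0.5631·0.0000] = 17.4519

$17.45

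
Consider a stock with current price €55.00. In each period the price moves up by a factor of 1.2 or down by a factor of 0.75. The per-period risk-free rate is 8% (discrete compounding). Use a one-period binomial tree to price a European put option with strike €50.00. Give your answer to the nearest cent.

Risk-neutral probability p = (1 + 0.08 − 0.75)/(1.2 − 0.75) = 0.3300/0.4500 = 0.7333
Terminal stock prices: S_u = 66, S_d = 41.25
Terminal payoffs (K − S): max(-16, 0) = 0, max(8.75, 0) = 8.75
Node 0 (S = 55): V_0 = 1/1.08·[0.7333·0.0000 + 0.2667·8.7500] = 2.1605

€2.16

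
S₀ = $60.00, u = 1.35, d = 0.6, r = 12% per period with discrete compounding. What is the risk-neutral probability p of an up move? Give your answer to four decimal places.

Risk-neutral probability p = (1 + 0.12 − 0.6)/(1.35 − 0.6) = 0.5200/0.7500 = 0.6933

p = 0.6933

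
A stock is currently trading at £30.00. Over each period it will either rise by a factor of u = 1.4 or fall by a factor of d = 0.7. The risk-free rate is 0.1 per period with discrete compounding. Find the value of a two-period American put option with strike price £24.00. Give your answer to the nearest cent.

£1.41

Risk-neutral probability p = (1 + 0.1 − 0.7)/(1.4 − 0.7) = 0.4000/0.7000 = 0.5714
Terminal stock prices: S_uu = 58.8, S_ud = 29.4, S_dd = 14.7
Terminal payoffs (K − S): max(-34.8, 0) = 0, max(-5.4, 0) = 0, max(9.3, 0) = 9.3
Node u (S = 42): continuation = 1/1.1·[0.5714·0.0000 + 0.4286·0.0000] = 0.0000; exercise value = 0.0000 ≤ continuation, so V_u = 0.0000
Node d (S = 21): continuation = 1/1.1·[0.5714·0.0000 + 0.4286·9.3000] = 3.6234; exercise value = 3.0000 ≤ continuation, so V_d = 3.6234
Node 0 (S = 30): continuation = 1/1.1·[0.5714·0.0000 + 0.4286·3.6234] = 1.4117; exercise value = 0.0000 ≤ continuation, so V_0 = 1.4117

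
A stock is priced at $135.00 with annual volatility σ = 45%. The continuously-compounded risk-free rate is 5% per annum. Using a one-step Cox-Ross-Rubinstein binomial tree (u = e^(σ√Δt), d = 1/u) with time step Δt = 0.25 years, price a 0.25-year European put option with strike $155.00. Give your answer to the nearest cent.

CRR parameters: u = e^(σ√Δt) = e^(0.45·√0.25) = 1.2523, d = 1/u = 0.7985
Per-period rate: rΔt = 0.05·0.25 = 0.0125, so R = e^0.0125 = 1.0126
Risk-neutral probability p = (e^0.0125 − 0.7985)/(1.2523 − 0.7985) = 0.2141/0.4538 = 0.4717
Terminal stock prices: S_u = 169.1, S_d = 107.8
Terminal payoffs (K − S): max(-14.06, 0) = 0, max(47.2, 0) = 47.2
Node 0 (S = 135): V_0 = e^(−0.0125)·[0.4717·0.0000 + 0.5283·47.2003] = 24.6260

$24.63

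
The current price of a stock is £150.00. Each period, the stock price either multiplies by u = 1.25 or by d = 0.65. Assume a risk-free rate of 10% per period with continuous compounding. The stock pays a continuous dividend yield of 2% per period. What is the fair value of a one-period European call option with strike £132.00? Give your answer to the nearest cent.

£36.27

Per-period risk-free factor R = e^0.1 = 1.1052; dividend-adjusted growth = e^(0.1−0.02) = 1.0833.
Risk-neutral probability p = (1.0833 − 0.65)/(1.25 − 0.65) = 0.4333/0.6000 = 0.7221
Terminal stock prices: S_u = 187.5, S_d = 97.5
Terminal payoffs (S − K): max(55.5, 0) = 55.5, max(-34.5, 0) = 0
Node 0 (S = 150): V_0 = e^(−0.1)·[0.7221·55.5000 + 0.2779·0.0000] = 36.2650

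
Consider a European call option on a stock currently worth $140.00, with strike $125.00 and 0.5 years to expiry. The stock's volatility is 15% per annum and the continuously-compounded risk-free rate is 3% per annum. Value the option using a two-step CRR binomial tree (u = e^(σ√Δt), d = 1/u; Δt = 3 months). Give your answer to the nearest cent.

CRR parameters: u = e^(σ√Δt) = e^(0.15·√0.25) = 1.0779, d = 1/u = 0.9277
Per-period rate: rΔt = 0.03·0.25 = 0.0075, so R = e^0.0075 = 1.0075
Risk-neutral probability p = (e^0.0075 − 0.9277)/(1.0779 − 0.9277) = 0.0798/0.1501 = 0.5314
Terminal stock prices: S_uu = 162.7, S_ud = 140, S_dd = 120.5
Terminal payoffs (S − K): max(37.66, 0) = 37.66, max(15, 0) = 15, max(-4.501, 0) = 0
Node u (S = 150.9): V_u = e^(−0.0075)·[0.5314·37.6568 + 0.4686·15.0000] = 26.8378
Node d (S = 129.9): V_d = e^(−0.0075)·[0.5314·15.0000 + 0.4686·0.0000] = 7.9114
Node 0 (S = 140): V_0 = e^(−0.0075)·[0.5314·26.8378 + 0.4686·7.9114] = 17.8346

$17.83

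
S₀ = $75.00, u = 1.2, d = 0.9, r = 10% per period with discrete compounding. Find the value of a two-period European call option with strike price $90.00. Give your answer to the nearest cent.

Risk-neutral probability p = (1 + 0.1 − 0.9)/(1.2 − 0.9) = 0.2000/0.3000 = 0.6667
Terminal stock prices: S_uu = 108, S_ud = 81, S_dd = 60.75
Terminal payoffs (S − K): max(18, 0) = 18, max(-9, 0) = 0, max(-29.25, 0) = 0
Node u (S = 90): V_u = 1/1.1·[0.6667·18.0000 + 0.3333·0.0000] = 10.9091
Node d (S = 67.5): V_d = 1/1.1·[0.6667·0.0000 + 0.3333·0.0000] = 0.0000
Node 0 (S = 75): V_0 = 1/1.1·[0.6667·10.9091 + 0.3333·0.0000] = 6.6116

$6.61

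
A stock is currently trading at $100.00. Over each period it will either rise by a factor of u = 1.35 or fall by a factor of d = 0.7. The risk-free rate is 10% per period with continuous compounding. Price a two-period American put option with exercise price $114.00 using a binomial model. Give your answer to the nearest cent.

$18.74

Risk-neutral probability p = (e^0.1 − 0.7)/(1.35 − 0.7) = 0.4052/0.6500 = 0.6233
Terminal stock prices: S_uu = 182.3, S_ud = 94.5, S_dd = 49
Terminal payoffs (K − S): max(-68.25, 0) = 0, max(19.5, 0) = 19.5, max(65, 0) = 65
Node u (S = 135): continuation = e^(−0.1)·[0.6233·0.0000 + 0.3767·19.5000] = 6.6459; exercise value = 0.0000 ≤ continuation, so V_u = 6.6459
Node d (S = 70): continuation = e^(−0.1)·[0.6233·19.5000 + 0.3767·65.0000] = 33.1515; exercise value = 44.0000 > continuation, so V_d = 44.0000 (exercise)
Node 0 (S = 100): continuation = e^(−0.1)·[0.6233·6.6459 + 0.3767·44.0000] = 18.7443; exercise value = 14.0000 ≤ continuation, so V_0 = 18.7443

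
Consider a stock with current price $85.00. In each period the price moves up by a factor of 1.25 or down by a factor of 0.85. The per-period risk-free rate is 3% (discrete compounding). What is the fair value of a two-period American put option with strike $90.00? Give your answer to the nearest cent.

$9.48

Risk-neutral probability p = (1 + 0.03 − 0.85)/(1.25 − 0.85) = 0.1800/0.4000 = 0.4500
Terminal stock prices: S_uu = 132.8, S_ud = 90.31, S_dd = 61.41
Terminal payoffs (K − S): max(-42.81, 0) = 0, max(-0.3125, 0) = 0, max(28.59, 0) = 28.59
Node u (S = 106.2): continuation = 1/1.03·[0.4500·0.0000 + 0.5500·0.0000] = 0.0000; exercise value = 0.0000 ≤ continuation, so V_u = 0.0000
Node d (S = 72.25): continuation = 1/1.03·[0.4500·0.0000 + 0.5500·28.5875] = 15.2652; exercise value = 17.7500 > continuation, so V_d = 17.7500 (exercise)
Node 0 (S = 85): continuation = 1/1.03·[0.4500·0.0000 + 0.5500·17.7500] = 9.4782; exercise value = 5.0000 ≤ continuation, so V_0 = 9.4782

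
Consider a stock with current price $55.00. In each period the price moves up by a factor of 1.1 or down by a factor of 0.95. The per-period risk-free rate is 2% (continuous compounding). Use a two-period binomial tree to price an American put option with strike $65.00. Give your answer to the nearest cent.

$10.00

Risk-neutral probability p = (e^0.02 − 0.95)/(1.1 − 0.95) = 0.0702/0.1500 = 0.4680
Terminal stock prices: S_uu = 66.55, S_ud = 57.48, S_dd = 49.64
Terminal payoffs (K − S): max(-1.55, 0) = 0, max(7.525, 0) = 7.525, max(15.36, 0) = 15.36
Node u (S = 60.5): continuation = e^(−0.02)·[0.4680·0.0000 + 0.5320·7.5250] = 3.9240; exercise value = 4.5000 > continuation, so V_u = 4.5000 (exercise)
Node d (S = 52.25): continuation = e^(−0.02)·[0.4680·7.5250 + 0.5320·15.3625] = 11.4629; exercise value = 12.7500 > continuation, so V_d = 12.7500 (exercise)
Node 0 (S = 55): continuation = e^(−0.02)·[0.4680·4.5000 + 0.5320·12.7500] = 8.7129; exercise value = 10.0000 > continuation, so V_0 = 10.0000 (exercise)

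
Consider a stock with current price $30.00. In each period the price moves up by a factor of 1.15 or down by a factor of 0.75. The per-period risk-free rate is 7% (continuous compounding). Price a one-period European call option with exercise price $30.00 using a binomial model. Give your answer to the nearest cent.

$3.38

Risk-neutral probability p = (e^0.07 − 0.75)/(1.15 − 0.75) = 0.3225/0.4000 = 0.8063
Terminal stock prices: S_u = 34.5, S_d = 22.5
Terminal payoffs (S − K): max(4.5, 0) = 4.5, max(-7.5, 0) = 0
Node 0 (S = 30): V_0 = e^(−0.07)·[0.8063·4.5000 + 0.1937·0.0000] = 3.3829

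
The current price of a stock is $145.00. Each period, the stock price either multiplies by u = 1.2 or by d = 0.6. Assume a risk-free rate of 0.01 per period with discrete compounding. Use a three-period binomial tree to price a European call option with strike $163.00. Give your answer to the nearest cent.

Risk-neutral probability p = (1 + 0.01 − 0.6)/(1.2 − 0.6) = 0.4100/0.6000 = 0.6833
Terminal stock prices: S_uuu = 250.6, S_uud = 125.3, S_udd = 62.64, S_ddd = 31.32
Terminal payoffs (S − K): max(87.56, 0) = 87.56, max(-37.72, 0) = 0, max(-100.4, 0) = 0, max(-131.7, 0) = 0
Node uu (S = 208.8): V_uu = 1/1.01·[0.6833·87.5600 + 0.3167·0.0000] = 59.2403
Node ud (S = 104.4): V_ud = 1/1.01·[0.6833·0.0000 + 0.3167·0.0000] = 0.0000
Node dd (S = 52.2): V_dd = 1/1.01·[0.6833·0.0000 + 0.3167·0.0000] = 0.0000
Node u (S = 174): V_u = 1/1.01·[0.6833·59.2403 + 0.3167·0.0000] = 40.0800
Node d (S = 87): V_d = 1/1.01·[0.6833·0.0000 + 0.3167·0.0000] = 0.0000
Node 0 (S = 145): V_0 = 1/1.01·[0.6833·40.0800 + 0.3167·0.0000] = 27.1169

$27.12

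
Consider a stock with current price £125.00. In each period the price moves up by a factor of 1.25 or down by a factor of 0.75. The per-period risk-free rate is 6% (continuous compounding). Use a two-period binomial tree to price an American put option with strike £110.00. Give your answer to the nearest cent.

£5.76

Risk-neutral probability p = (e^0.06 − 0.75)/(1.25 − 0.75) = 0.3118/0.5000 = 0.6237
Terminal stock prices: S_uu = 195.3, S_ud = 117.2, S_dd = 70.31
Terminal payoffs (K − S): max(-85.31, 0) = 0, max(-7.188, 0) = 0, max(39.69, 0) = 39.69
Node u (S = 156.2): continuation = e^(−0.06)·[0.6237·0.0000 + 0.3763·0.0000] = 0.0000; exercise value = 0.0000 ≤ continuation, so V_u = 0.0000
Node d (S = 93.75): continuation = e^(−0.06)·[0.6237·0.0000 + 0.3763·39.6875] = 14.0657; exercise value = 16.2500 > continuation, so V_d = 16.2500 (exercise)
Node 0 (S = 125): continuation = e^(−0.06)·[0.6237·0.0000 + 0.3763·16.2500] = 5.7592; exercise value = 0.0000 ≤ continuation, so V_0 = 5.7592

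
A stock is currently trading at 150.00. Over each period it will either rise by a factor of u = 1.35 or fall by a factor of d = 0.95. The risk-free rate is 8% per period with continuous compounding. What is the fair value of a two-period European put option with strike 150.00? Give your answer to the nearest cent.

Risk-neutral probability p = (e^0.08 − 0.95)/(1.35 − 0.95) = 0.1333/0.4000 = 0.3332
Terminal stock prices: S_uu = 273.4, S_ud = 192.4, S_dd = 135.4
Terminal payoffs (K − S): max(-123.4, 0) = 0, max(-42.38, 0) = 0, max(14.62, 0) = 14.62
Node u (S = 202.5): V_u = e^(−0.08)·[0.3332·0.0000 + 0.6668·0.0000] = 0.0000
Node d (S = 142.5): V_d = e^(−0.08)·[0.3332·0.0000 + 0.6668·14.6250] = 9.0019
Node 0 (S = 150): V_0 = e^(−0.08)·[0.3332·0.0000 + 0.6668·9.0019] = 5.5409

5.54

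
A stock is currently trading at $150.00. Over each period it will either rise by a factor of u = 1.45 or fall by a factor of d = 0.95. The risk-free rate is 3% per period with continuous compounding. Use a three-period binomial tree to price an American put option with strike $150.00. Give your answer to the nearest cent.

Risk-neutral probability p = (e^0.03 − 0.95)/(1.45 − 0.95) = 0.0805/0.5000 = 0.1609
Terminal stock prices: S_uuu = 457.3, S_uud = 299.6, S_udd = 196.3, S_ddd = 128.6
Terminal payoffs (K − S): max(-307.3, 0) = 0, max(-149.6, 0) = 0, max(-46.29, 0) = 0, max(21.39, 0) = 21.39
Node uu (S = 315.4): continuation = e^(−0.03)·[0.1609·0.0000 + 0.8391·0.0000] = 0.0000; exercise value = 0.0000 ≤ continuation, so V_uu = 0.0000
Node ud (S = 206.6): continuation = e^(−0.03)·[0.1609·0.0000 + 0.8391·0.0000] = 0.0000; exercise value = 0.0000 ≤ continuation, so V_ud = 0.0000
Node dd (S = 135.4): continuation = e^(−0.03)·[0.1609·0.0000 + 0.8391·21.3938] = 17.4208; exercise value = 14.6250 ≤ continuation, so V_dd = 17.4208
Node u (S = 217.5): continuation = e^(−0.03)·[0.1609·0.0000 + 0.8391·0.0000] = 0.0000; exercise value = 0.0000 ≤ continuation, so V_u = 0.0000
Node d (S = 142.5): continuation = e^(−0.03)·[0.1609·0.0000 + 0.8391·17.4208] = 14.1856; exercise value = 7.5000 ≤ continuation, so V_d = 14.1856
Node 0 (S = 150): continuation = e^(−0.03)·[0.1609·0.0000 + 0.8391·14.1856] = 11.5512; exercise value = 0.0000 ≤ continuation, so V_0 = 11.5512

$11.55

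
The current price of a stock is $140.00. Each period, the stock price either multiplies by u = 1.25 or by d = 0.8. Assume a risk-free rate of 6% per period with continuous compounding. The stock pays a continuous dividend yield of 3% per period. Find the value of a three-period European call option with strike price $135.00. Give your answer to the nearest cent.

Per-period risk-free factor R = e^0.06 = 1.0618; dividend-adjusted growth = e^(0.06−0.03) = 1.0305.
Risk-neutral probability p = (1.0305 − 0.8)/(1.25 − 0.8) = 0.2305/0.4500 = 0.5121
Terminal stock prices: S_uuu = 273.4, S_uud = 175, S_udd = 112, S_ddd = 71.68
Terminal payoffs (S − K): max(138.4, 0) = 138.4, max(40, 0) = 40, max(-23, 0) = 0, max(-63.32, 0) = 0
Node uu (S = 218.8): V_uu = e^(−0.06)·[0.5121·138.4375 + 0.4879·40.0000] = 85.1467
Node ud (S = 140): V_ud = e^(−0.06)·[0.5121·40.0000 + 0.4879·0.0000] = 19.2919
Node dd (S = 89.6): V_dd = e^(−0.06)·[0.5121·0.0000 + 0.4879·0.0000] = 0.0000
Node u (S = 175): V_u = e^(−0.06)·[0.5121·85.1467 + 0.4879·19.2919] = 49.9301
Node d (S = 112): V_d = e^(−0.06)·[0.5121·19.2919 + 0.4879·0.0000] = 9.3044
Node 0 (S = 140): V_0 = e^(−0.06)·[0.5121·49.9301 + 0.4879·9.3044] = 28.3562

$28.36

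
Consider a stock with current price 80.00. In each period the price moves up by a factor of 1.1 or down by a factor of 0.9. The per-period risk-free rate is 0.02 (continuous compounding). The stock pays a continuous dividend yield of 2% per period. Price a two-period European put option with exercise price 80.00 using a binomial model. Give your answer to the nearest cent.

Per-period risk-free factor R = e^0.02 = 1.0202; dividend-adjusted growth = e^(0.02−0.02) = 1.0000.
Risk-neutral probability p = (1.0000 − 0.9)/(1.1 − 0.9) = 0.1000/0.2000 = 0.5000
Terminal stock prices: S_uu = 96.8, S_ud = 79.2, S_dd = 64.8
Terminal payoffs (K − S): max(-16.8, 0) = 0, max(0.8, 0) = 0.8, max(15.2, 0) = 15.2
Node u (S = 88): V_u = e^(−0.02)·[0.5000·0.0000 + 0.5000·0.8000] = 0.3921
Node d (S = 72): V_d = e^(−0.02)·[0.5000·0.8000 + 0.5000·15.2000] = 7.8416
Node 0 (S = 80): V_0 = e^(−0.02)·[0.5000·0.3921 + 0.5000·7.8416] = 4.0353

4.04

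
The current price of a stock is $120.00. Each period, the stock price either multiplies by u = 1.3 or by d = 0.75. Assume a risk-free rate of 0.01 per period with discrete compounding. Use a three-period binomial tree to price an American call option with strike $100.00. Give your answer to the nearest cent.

Risk-neutral probability p = (1 + 0.01 − 0.75)/(1.3 − 0.75) = 0.2600/0.5500 = 0.4727
Terminal stock prices: S_uuu = 263.6, S_uud = 152.1, S_udd = 87.75, S_ddd = 50.62
Terminal payoffs (S − K): max(163.6, 0) = 163.6, max(52.1, 0) = 52.1, max(-12.25, 0) = 0, max(-49.38, 0) = 0
Node uu (S = 202.8): continuation = 1/1.01·[0.4727·163.6400 + 0.5273·52.1000] = 103.7901; exercise value = 102.8000 ≤ continuation, so V_uu = 103.7901
Node ud (S = 117): continuation = 1/1.01·[0.4727·52.1000 + 0.5273·0.0000] = 24.3852; exercise value = 17.0000 ≤ continuation, so V_ud = 24.3852
Node dd (S = 67.5): continuation = 1/1.01·[0.4727·0.0000 + 0.5273·0.0000] = 0.0000; exercise value = 0.0000 ≤ continuation, so V_dd = 0.0000
Node u (S = 156): continuation = 1/1.01·[0.4727·103.7901 + 0.5273·24.3852] = 61.3090; exercise value = 56.0000 ≤ continuation, so V_u = 61.3090
Node d (S = 90): continuation = 1/1.01·[0.4727·24.3852 + 0.5273·0.0000] = 11.4134; exercise value = 0.0000 ≤ continuation, so V_d = 11.4134
Node 0 (S = 120): continuation = 1/1.01·[0.4727·61.3090 + 0.5273·11.4134] = 34.6539; exercise value = 20.0000 ≤ continuation, so V_0 = 34.6539

$34.65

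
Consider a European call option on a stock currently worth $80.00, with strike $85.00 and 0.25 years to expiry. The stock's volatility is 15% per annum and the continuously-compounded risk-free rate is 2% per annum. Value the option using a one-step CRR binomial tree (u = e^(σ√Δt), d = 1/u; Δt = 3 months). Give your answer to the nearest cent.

$0.63

CRR parameters: u = e^(σ√Δt) = e^(0.15·√0.25) = 1.0779, d = 1/u = 0.9277
Per-period rate: rΔt = 0.02·0.25 = 0.005, so R = e^0.005 = 1.0050
Risk-neutral probability p = (e^0.005 − 0.9277)/(1.0779 − 0.9277) = 0.0773/0.1501 = 0.5146
Terminal stock prices: S_u = 86.23, S_d = 74.22
Terminal payoffs (S − K): max(1.231, 0) = 1.231, max(-10.78, 0) = 0
Node 0 (S = 80): V_0 = e^(−0.005)·[0.5146·1.2307 + 0.4854·0.0000] = 0.6302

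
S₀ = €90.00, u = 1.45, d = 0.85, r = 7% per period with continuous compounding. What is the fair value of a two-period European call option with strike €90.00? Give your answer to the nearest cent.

€20.35

Risk-neutral probability p = (e^0.07 − 0.85)/(1.45 − 0.85) = 0.2225/0.6000 = 0.3708
Terminal stock prices: S_uu = 189.2, S_ud = 110.9, S_dd = 65.02
Terminal payoffs (S − K): max(99.22, 0) = 99.22, max(20.92, 0) = 20.92, max(-24.98, 0) = 0
Node u (S = 130.5): V_u = e^(−0.07)·[0.3708·99.2250 + 0.6292·20.9250] = 46.5846
Node d (S = 76.5): V_d = e^(−0.07)·[0.3708·20.9250 + 0.6292·0.0000] = 7.2354
Node 0 (S = 90): V_0 = e^(−0.07)·[0.3708·46.5846 + 0.6292·7.2354] = 20.3522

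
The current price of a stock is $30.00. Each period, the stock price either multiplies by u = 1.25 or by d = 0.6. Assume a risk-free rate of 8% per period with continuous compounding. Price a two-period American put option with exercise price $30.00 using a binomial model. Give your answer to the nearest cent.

$4.06

Risk-neutral probability p = (e^0.08 − 0.6)/(1.25 − 0.6) = 0.4833/0.6500 = 0.7435
Terminal stock prices: S_uu = 46.88, S_ud = 22.5, S_dd = 10.8
Terminal payoffs (K − S): max(-16.88, 0) = 0, max(7.5, 0) = 7.5, max(19.2, 0) = 19.2
Node u (S = 37.5): continuation = e^(−0.08)·[0.7435·0.0000 + 0.2565·7.5000] = 1.7757; exercise value = 0.0000 ≤ continuation, so V_u = 1.7757
Node d (S = 18): continuation = e^(−0.08)·[0.7435·7.5000 + 0.2565·19.2000] = 9.6935; exercise value = 12.0000 > continuation, so V_d = 12.0000 (exercise)
Node 0 (S = 30): continuation = e^(−0.08)·[0.7435·1.7757 + 0.2565·12.0000] = 4.0599; exercise value = 0.0000 ≤ continuation, so V_0 = 4.0599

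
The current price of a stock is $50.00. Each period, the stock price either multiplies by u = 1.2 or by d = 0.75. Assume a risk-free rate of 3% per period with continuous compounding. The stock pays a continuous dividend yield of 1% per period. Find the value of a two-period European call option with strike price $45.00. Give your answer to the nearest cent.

$9.17

Per-period risk-free factor R = e^0.03 = 1.0305; dividend-adjusted growth = e^(0.03−0.01) = 1.0202.
Risk-neutral probability p = (1.0202 − 0.75)/(1.2 − 0.75) = 0.2702/0.4500 = 0.6004
Terminal stock prices: S_uu = 72, S_ud = 45, S_dd = 28.12
Terminal payoffs (S − K): max(27, 0) = 27, max(0, 0) = 0, max(-16.88, 0) = 0
Node u (S = 60): V_u = e^(−0.03)·[0.6004·27.0000 + 0.3996·0.0000] = 15.7329
Node d (S = 37.5): V_d = e^(−0.03)·[0.6004·0.0000 + 0.3996·0.0000] = 0.0000
Node 0 (S = 50): V_0 = e^(−0.03)·[0.6004·15.7329 + 0.3996·0.0000] = 9.1676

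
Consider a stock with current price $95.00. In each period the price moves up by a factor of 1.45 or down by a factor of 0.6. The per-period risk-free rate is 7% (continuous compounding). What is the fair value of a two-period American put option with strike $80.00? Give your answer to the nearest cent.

Risk-neutral probability p = (e^0.07 − 0.6)/(1.45 − 0.6) = 0.4725/0.8500 = 0.5559
Terminal stock prices: S_uu = 199.7, S_ud = 82.65, S_dd = 34.2
Terminal payoffs (K − S): max(-119.7, 0) = 0, max(-2.65, 0) = 0, max(45.8, 0) = 45.8
Node u (S = 137.8): continuation = e^(−0.07)·[0.5559·0.0000 + 0.4441·0.0000] = 0.0000; exercise value = 0.0000 ≤ continuation, so V_u = 0.0000
Node d (S = 57): continuation = e^(−0.07)·[0.5559·0.0000 + 0.4441·45.8000] = 18.9650; exercise value = 23.0000 > continuation, so V_d = 23.0000 (exercise)
Node 0 (S = 95): continuation = e^(−0.07)·[0.5559·0.0000 + 0.4441·23.0000] = 9.5239; exercise value = 0.0000 ≤ continuation, so V_0 = 9.5239

$9.52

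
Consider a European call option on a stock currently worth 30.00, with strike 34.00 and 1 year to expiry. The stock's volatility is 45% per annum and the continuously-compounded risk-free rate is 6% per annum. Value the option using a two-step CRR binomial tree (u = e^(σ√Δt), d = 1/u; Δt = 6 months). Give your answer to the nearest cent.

4.68

CRR parameters: u = e^(σ√Δt) = e^(0.45·√0.5) = 1.3746, d = 1/u = 0.7275
Per-period rate: rΔt = 0.06·0.5 = 0.03, so R = e^0.03 = 1.0305
Risk-neutral probability p = (e^0.03 − 0.7275)/(1.3746 − 0.7275) = 0.3030/0.6472 = 0.4682
Terminal stock prices: S_uu = 56.69, S_ud = 30, S_dd = 15.88
Terminal payoffs (S − K): max(22.69, 0) = 22.69, max(-4, 0) = 0, max(-18.12, 0) = 0
Node u (S = 41.24): V_u = e^(−0.03)·[0.4682·22.6898 + 0.5318·0.0000] = 10.3087
Node d (S = 21.82): V_d = e^(−0.03)·[0.4682·0.0000 + 0.5318·0.0000] = 0.0000
Node 0 (S = 30): V_0 = e^(−0.03)·[0.4682·10.3087 + 0.5318·0.0000] = 4.6836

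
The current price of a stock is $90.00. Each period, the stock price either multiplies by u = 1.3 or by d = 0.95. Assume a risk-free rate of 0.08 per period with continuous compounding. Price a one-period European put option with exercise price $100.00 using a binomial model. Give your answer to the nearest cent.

$8.29

Risk-neutral probability p = (e^0.08 − 0.95)/(1.3 − 0.95) = 0.1333/0.3500 = 0.3808
Terminal stock prices: S_u = 117, S_d = 85.5
Terminal payoffs (K − S): max(-17, 0) = 0, max(14.5, 0) = 14.5
Node 0 (S = 90): V_0 = e^(−0.08)·[0.3808·0.0000 + 0.6192·14.5000] = 8.2878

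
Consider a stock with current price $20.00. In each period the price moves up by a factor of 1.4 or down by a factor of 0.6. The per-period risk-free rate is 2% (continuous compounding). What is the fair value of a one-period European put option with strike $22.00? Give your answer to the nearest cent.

$4.65

Risk-neutral probability p = (e^0.02 − 0.6)/(1.4 − 0.6) = 0.4202/0.8000 = 0.5253
Terminal stock prices: S_u = 28, S_d = 12
Terminal payoffs (K − S): max(-6, 0) = 0, max(10, 0) = 10
Node 0 (S = 20): V_0 = e^(−0.02)·[0.5253·0.0000 + 0.4747·10.0000] = 4.6535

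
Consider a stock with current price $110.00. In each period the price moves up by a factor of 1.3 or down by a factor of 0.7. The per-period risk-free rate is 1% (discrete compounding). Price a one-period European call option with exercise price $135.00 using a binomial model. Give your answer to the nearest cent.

$4.09

Risk-neutral probability p = (1 + 0.01 − 0.7)/(1.3 − 0.7) = 0.3100/0.6000 = 0.5167
Terminal stock prices: S_u = 143, S_d = 77
Terminal payoffs (S − K): max(8, 0) = 8, max(-58, 0) = 0
Node 0 (S = 110): V_0 = 1/1.01·[0.5167·8.0000 + 0.4833·0.0000] = 4.0924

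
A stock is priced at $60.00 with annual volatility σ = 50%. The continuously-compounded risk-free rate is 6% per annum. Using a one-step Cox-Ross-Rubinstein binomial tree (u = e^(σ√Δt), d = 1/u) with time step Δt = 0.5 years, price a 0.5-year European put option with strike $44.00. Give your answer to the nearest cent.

CRR parameters: u = e^(σ√Δt) = e^(0.5·√0.5) = 1.4241, d = 1/u = 0.7022
Per-period rate: rΔt = 0.06·0.5 = 0.03, so R = e^0.03 = 1.0305
Risk-neutral probability p = (e^0.03 − 0.7022)/(1.4241 − 0.7022) = 0.3283/0.7219 = 0.4547
Terminal stock prices: S_u = 85.45, S_d = 42.13
Terminal payoffs (K − S): max(-41.45, 0) = 0, max(1.869, 0) = 1.869
Node 0 (S = 60): V_0 = e^(−0.03)·[0.4547·0.0000 + 0.5453·1.8687] = 0.9889

$0.99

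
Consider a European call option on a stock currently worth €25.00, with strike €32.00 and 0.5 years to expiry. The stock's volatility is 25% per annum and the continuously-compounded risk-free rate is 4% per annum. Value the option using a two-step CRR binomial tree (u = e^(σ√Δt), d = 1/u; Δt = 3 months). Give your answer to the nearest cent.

€0.03

CRR parameters: u = e^(σ√Δt) = e^(0.25·√0.25) = 1.1331, d = 1/u = 0.8825
Per-period rate: rΔt = 0.04·0.25 = 0.01, so R = e^0.01 = 1.0101
Risk-neutral probability p = (e^0.01 − 0.8825)/(1.1331 − 0.8825) = 0.1276/0.2507 = 0.5089
Terminal stock prices: S_uu = 32.1, S_ud = 25, S_dd = 19.47
Terminal payoffs (S − K): max(0.1006, 0) = 0.1006, max(-7, 0) = 0, max(-12.53, 0) = 0
Node u (S = 28.33): V_u = e^(−0.01)·[0.5089·0.1006 + 0.4911·0.0000] = 0.0507
Node d (S = 22.06): V_d = e^(−0.01)·[0.5089·0.0000 + 0.4911·0.0000] = 0.0000
Node 0 (S = 25): V_0 = e^(−0.01)·[0.5089·0.0507 + 0.4911·0.0000] = 0.0255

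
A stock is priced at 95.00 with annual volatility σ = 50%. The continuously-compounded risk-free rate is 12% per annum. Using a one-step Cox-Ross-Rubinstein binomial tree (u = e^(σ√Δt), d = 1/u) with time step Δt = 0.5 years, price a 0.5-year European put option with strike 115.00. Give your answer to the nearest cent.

CRR parameters: u = e^(σ√Δt) = e^(0.5·√0.5) = 1.4241, d = 1/u = 0.7022
Per-period rate: rΔt = 0.12·0.5 = 0.06, so R = e^0.06 = 1.0618
Risk-neutral probability p = (e^0.06 − 0.7022)/(1.4241 − 0.7022) = 0.3596/0.7219 = 0.4982
Terminal stock prices: S_u = 135.3, S_d = 66.71
Terminal payoffs (K − S): max(-20.29, 0) = 0, max(48.29, 0) = 48.29
Node 0 (S = 95): V_0 = e^(−0.06)·[0.4982·0.0000 + 0.5018·48.2921] = 22.8229

22.82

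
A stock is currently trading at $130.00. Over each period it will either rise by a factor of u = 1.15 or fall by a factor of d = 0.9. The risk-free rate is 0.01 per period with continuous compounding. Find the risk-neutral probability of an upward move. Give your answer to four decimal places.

p = 0.4402

Risk-neutral probability p = (e^0.01 − 0.9)/(1.15 − 0.9) = 0.1101/0.2500 = 0.4402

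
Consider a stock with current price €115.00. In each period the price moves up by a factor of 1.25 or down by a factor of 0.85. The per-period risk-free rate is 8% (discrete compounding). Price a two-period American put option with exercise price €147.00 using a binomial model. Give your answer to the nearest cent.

€32.00

Risk-neutral probability p = (1 + 0.08 − 0.85)/(1.25 − 0.85) = 0.2300/0.4000 = 0.5750
Terminal stock prices: S_uu = 179.7, S_ud = 122.2, S_dd = 83.09
Terminal payoffs (K − S): max(-32.69, 0) = 0, max(24.81, 0) = 24.81, max(63.91, 0) = 63.91
Node u (S = 143.8): continuation = 1/1.08·[0.5750·0.0000 + 0.4250·24.8125] = 9.7642; exercise value = 3.2500 ≤ continuation, so V_u = 9.7642
Node d (S = 97.75): continuation = 1/1.08·[0.5750·24.8125 + 0.4250·63.9125] = 38.3611; exercise value = 49.2500 > continuation, so V_d = 49.2500 (exercise)
Node 0 (S = 115): continuation = 1/1.08·[0.5750·9.7642 + 0.4250·49.2500] = 24.5793; exercise value = 32.0000 > continuation, so V_0 = 32.0000 (exercise)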